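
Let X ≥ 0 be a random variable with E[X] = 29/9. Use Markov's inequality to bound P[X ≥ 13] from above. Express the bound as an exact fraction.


μ = E[X] = 29/9, a = 13.
Markov: P[X ≥ 13] ≤ μ/a = (29/9)/13 = 29/117.
Numerically: ≈ 0.247863.
(Since a = 13 > μ = 3.222222, the bound 29/117 is < 1 and informative.)

P[X ≥ 13] ≤ 29/117 ≈ 0.247863.


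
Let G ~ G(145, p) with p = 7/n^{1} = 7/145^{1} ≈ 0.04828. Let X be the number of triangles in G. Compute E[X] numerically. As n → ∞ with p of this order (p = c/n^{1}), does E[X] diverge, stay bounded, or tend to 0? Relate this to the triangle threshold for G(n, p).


Number of potential triangles: C(145, 3) = 497640.
Each occurs with probability p³ ≈ (0.04828)³ ≈ 1.125097e-04.
By linearity: E[X] = C(145, 3)·p³ ≈ 497640 · 1.125097e-04 ≈ 55.9893.
Here α = 1, so p = 7/n is exactly at the triangle threshold p ~ 1/n. Asymptotically E[X] → c³/6 = 7³/6 = 343/6 ≈ 57.1667, a bounded constant. In this regime the triangle count is asymptotically Poisson(c³/6).

E[X] ≈ 55.9893; in regime p = Θ(1/n^{1}) E[X] stays bounded (at the triangle threshold p ~ 1/n).


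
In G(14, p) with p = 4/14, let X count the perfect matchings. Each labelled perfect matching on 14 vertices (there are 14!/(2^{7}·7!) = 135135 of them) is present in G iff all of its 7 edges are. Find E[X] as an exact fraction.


K_14 has 14!/(2^{7}·7!) = 135135 labelled perfect matchings.
For each such perfect matching H, let X_H = 1 if all 7 edges of H are present in G. Then P[X_H = 1] = p^{7} = (2/7)^{7} = 128/823543.
Summing the indicators: E[X] = Σ_H E[X_H] = 135135 · p^{7} = 135135 · 128/823543 = 2471040/117649.
Numerically: E[X] ≈ 21.003.

E[X] = 135135 · (2/7)^{7} = 2471040/117649 ≈ 21.003.


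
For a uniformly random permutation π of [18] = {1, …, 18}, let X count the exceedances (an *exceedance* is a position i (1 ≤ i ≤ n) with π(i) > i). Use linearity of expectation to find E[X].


Write X = Σ_{i=1}^{18} X_i, where X_i = 1_{π(i) > i}.
For each fixed i, π(i) is uniform over {1, …, 18} (marginal of a uniform permutation), so P[π(i) > i] = (n − i)/n. Summing: Σ_{i=1}^{18} (n − i)/n = (0 + 1 + … + 17)/18 = 18(18 − 1)/(2·18) = (18 − 1)/2.
Hence E[X] = Σ_{i=1}^{18} (18 − i)/18 = 17/2 ≈ 8.500.

E[X] = 17/2 = 8.500.


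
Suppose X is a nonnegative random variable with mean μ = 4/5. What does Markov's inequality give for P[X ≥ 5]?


μ = E[X] = 4/5, a = 5.
Markov: P[X ≥ 5] ≤ μ/a = (4/5)/5 = 4/25.
Numerically: ≈ 0.1600.
(Since a = 5 > μ = 0.8000, the bound 4/25 is < 1 and informative.)

P[X ≥ 5] ≤ 4/25 ≈ 0.1600.


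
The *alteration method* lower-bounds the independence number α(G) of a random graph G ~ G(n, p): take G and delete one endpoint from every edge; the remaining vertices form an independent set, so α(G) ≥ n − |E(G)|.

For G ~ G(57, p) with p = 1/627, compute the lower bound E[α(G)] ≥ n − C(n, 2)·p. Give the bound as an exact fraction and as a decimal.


E[|E(G)|] = C(57, 2)·p = 1596 · (1/627) = 28/11.
E[α(G)] ≥ n − E[|E(G)|] = 57 − 28/11 = 599/11.
Numerically: ≈ 54.455.
(This is only a lower bound; the true E[α(G)] may be larger.)

E[α(G)] ≥ 599/11 ≈ 54.455.


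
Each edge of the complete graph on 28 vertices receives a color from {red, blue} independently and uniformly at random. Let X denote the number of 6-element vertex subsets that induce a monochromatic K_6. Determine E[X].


Let X = Σ_S X_S over the C(28, 6) = 376740 subsets S of size 6, where X_S = 1 if the K_6 on S is monochromatic.
For a fixed S, the K_6 on S has C(6, 2) = 15 edges. P[all 15 edges red] = (1/2)^15, and likewise for blue, so P[monochromatic] = 2·(1/2)^15 = 2^{1 − 15} = 1/16384.
Summing: E[X] = C(28, 6) · 2^{1 − 15} = 376740 · 1/16384 = 94185/4096.
Numerically: E[X] ≈ 22.9944.

E[X] = C(28,6)·2^(1−C(6,2)) = 94185/4096 ≈ 22.9944.


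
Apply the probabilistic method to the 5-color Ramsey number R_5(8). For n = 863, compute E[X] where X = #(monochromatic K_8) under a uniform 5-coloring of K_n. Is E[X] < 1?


E[X] = C(863, 8) · 5^{1 − 28} = 7386423071602617757 · 5^{−27} = 7386423071602617757/7450580596923828125.
As a reduced fraction: E[X] = 7386423071602617757/7450580596923828125 ≈ 0.99139.
Is E[X] < 1? YES.
Since E[X] < 1, there exists a 5-coloring of K_{863} with no monochromatic K_8; hence R_5(8) > 863.

E[X] = 7386423071602617757/7450580596923828125 ≈ 0.99139; E[X] < 1, so R_5(8) > 863.


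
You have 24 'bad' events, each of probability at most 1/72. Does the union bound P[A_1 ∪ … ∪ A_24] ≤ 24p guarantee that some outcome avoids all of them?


Union bound: P[∪_{i=1}^{24} A_i] ≤ Σ_i P[A_i] ≤ 24·p = 24·(1/72) = 1/3.
Numerically: 1/3 ≈ 0.333.
Is 1/3 < 1? YES.
Since P[∪ A_i] ≤ 1/3 < 1, the complement has P[∩ A_i^c] ≥ 1 − 1/3 = 2/3 > 0, so some outcome avoids every A_i.

24·p = 1/3 ≈ 0.333; existence CERTIFIED by the union bound.


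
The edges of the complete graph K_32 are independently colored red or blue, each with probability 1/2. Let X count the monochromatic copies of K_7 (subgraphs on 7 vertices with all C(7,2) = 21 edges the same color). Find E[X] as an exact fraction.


Let X = Σ_S X_S over the C(32, 7) = 3365856 subsets S of size 7, where X_S = 1 if the K_7 on S is monochromatic.
For a fixed S, the K_7 on S has C(7, 2) = 21 edges. P[all 21 edges red] = (1/2)^21, and likewise for blue, so P[monochromatic] = 2·(1/2)^21 = 2^{1 − 21} = 1/1048576.
By linearity of expectation: E[X] = C(32, 7) · 2^{1 − 21} = 3365856 · 1/1048576 = 105183/32768.
Numerically: E[X] ≈ 3.209930.

E[X] = C(32,7)·2^(1−C(7,2)) = 105183/32768 ≈ 3.209930.


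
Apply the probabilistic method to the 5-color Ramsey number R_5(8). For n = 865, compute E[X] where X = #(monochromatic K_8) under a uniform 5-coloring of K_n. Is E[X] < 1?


E[X] = C(865, 8) · 5^{1 − 28} = 7525050909487743060 · 5^{−27} = 7525050909487743060/7450580596923828125.
As a reduced fraction: E[X] = 1505010181897548612/1490116119384765625 ≈ 1.009995.
Is E[X] < 1? NO.
Since E[X] ≥ 1, the first-moment bound is inconclusive at n = 865; it does NOT by itself certify R_5(8) > 865.

E[X] = 1505010181897548612/1490116119384765625 ≈ 1.009995; E[X] ≥ 1; first-moment method inconclusive here.


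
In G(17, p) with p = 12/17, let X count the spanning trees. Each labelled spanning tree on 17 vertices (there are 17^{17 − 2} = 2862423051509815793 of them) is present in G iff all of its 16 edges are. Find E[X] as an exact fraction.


K_17 has 17^{17 − 2} = 2862423051509815793 labelled spanning trees.
For each such spanning tree H, let X_H = 1 if all 16 edges of H are present in G. Then P[X_H = 1] = p^{16} = (12/17)^{16} = 184884258895036416/48661191875666868481.
By linearity of expectation: E[X] = Σ_H E[X_H] = 2862423051509815793 · p^{16} = 2862423051509815793 · 184884258895036416/48661191875666868481 = 184884258895036416/17.
Numerically: E[X] ≈ 1.0876e+16.

E[X] = 2862423051509815793 · (12/17)^{16} = 184884258895036416/17 ≈ 1.0876e+16.


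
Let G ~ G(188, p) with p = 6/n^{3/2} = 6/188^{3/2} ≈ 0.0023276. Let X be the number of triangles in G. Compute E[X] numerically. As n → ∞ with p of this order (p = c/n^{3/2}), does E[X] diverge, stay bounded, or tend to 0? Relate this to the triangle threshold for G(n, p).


Number of potential triangles: C(188, 3) = 1089836.
Each occurs with probability p³ ≈ (0.0023276)³ ≈ 1.2610823e-08.
By linearity: E[X] = C(188, 3)·p³ ≈ 1089836 · 1.2610823e-08 ≈ 0.01374.
Since α = 3/2 > 1, p = c/n^{3/2} = o(1/n) is below the triangle threshold p ~ 1/n. Asymptotically E[X] ~ (c³/6)·n^{3(1−α)} = (6³/6)·n^{-1.5} → 0, so by Markov's inequality G has no triangles w.h.p.

E[X] ≈ 0.01374; in regime p = Θ(1/n^{3/2}) E[X] tends to 0 (below the triangle threshold p ~ 1/n).


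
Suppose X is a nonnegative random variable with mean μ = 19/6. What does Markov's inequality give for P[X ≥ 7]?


μ = E[X] = 19/6, a = 7.
Markov: P[X ≥ 7] ≤ μ/a = (19/6)/7 = 19/42.
Numerically: ≈ 0.452.
(Since a = 7 > μ = 3.167, the bound 19/42 is < 1 and informative.)

P[X ≥ 7] ≤ 19/42 ≈ 0.452.


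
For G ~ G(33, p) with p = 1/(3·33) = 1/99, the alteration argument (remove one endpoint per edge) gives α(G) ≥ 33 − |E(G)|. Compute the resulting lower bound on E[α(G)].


E[|E(G)|] = C(33, 2)·p = 528 · (1/99) = 16/3.
E[α(G)] ≥ n − E[|E(G)|] = 33 − 16/3 = 83/3.
Numerically: ≈ 27.666667.
(This is only a lower bound; the true E[α(G)] may be larger.)

E[α(G)] ≥ 83/3 ≈ 27.666667.


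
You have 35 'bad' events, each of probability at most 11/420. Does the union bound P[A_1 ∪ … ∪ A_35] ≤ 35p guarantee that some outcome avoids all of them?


Union bound: P[∪_{i=1}^{35} A_i] ≤ Σ_i P[A_i] ≤ 35·p = 35·(11/420) = 11/12.
Numerically: 11/12 ≈ 0.916667.
Is 11/12 < 1? YES.
Since P[∪ A_i] ≤ 11/12 < 1, the complement has P[∩ A_i^c] ≥ 1 − 11/12 = 1/12 > 0, so some outcome avoids every A_i.

35·p = 11/12 ≈ 0.916667; existence CERTIFIED by the union bound.


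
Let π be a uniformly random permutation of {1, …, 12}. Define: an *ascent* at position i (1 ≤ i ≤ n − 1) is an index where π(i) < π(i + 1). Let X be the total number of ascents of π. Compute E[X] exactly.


Write X = Σ X_I over i = 1, …, 11, with X_I the indicator of one ascent.
There are 11 indicators.
For each fixed i, the pair (π(i), π(i+1)) is a uniformly random ordered pair of distinct values from {1, …, 12}; by symmetry P[π(i) < π(i+1)] = 1/2.
By linearity: E[X] = 11 · (1/2) = (12 − 1) · (1/2) = 11/2 ≈ 5.500.

E[X] = 11/2 = 5.500.


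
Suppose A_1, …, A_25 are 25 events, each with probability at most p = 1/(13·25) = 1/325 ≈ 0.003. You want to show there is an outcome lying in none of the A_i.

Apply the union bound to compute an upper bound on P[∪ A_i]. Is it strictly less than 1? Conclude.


Union bound: P[∪_{i=1}^{25} A_i] ≤ Σ_i P[A_i] ≤ 25·p = 25·(1/325) = 1/13.
Numerically: 1/13 ≈ 0.077.
Is 1/13 < 1? YES.
Since P[∪ A_i] ≤ 1/13 < 1, the complement has P[∩ A_i^c] ≥ 1 − 1/13 = 12/13 > 0, so some outcome avoids every A_i.

25·p = 1/13 ≈ 0.077; existence CERTIFIED by the union bound.


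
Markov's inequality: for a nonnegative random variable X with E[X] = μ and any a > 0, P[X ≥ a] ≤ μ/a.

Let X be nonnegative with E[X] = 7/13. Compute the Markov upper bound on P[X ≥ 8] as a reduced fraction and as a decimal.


μ = E[X] = 7/13, a = 8.
Markov: P[X ≥ 8] ≤ μ/a = (7/13)/8 = 7/104.
Numerically: ≈ 0.06731.
(Since a = 8 > μ = 0.53846, the bound 7/104 is < 1 and informative.)

P[X ≥ 8] ≤ 7/104 ≈ 0.06731.


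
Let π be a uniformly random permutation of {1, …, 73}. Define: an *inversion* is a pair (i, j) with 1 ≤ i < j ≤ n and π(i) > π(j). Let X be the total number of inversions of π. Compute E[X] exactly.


Write X = Σ X_I over the C(73, 2) = 2628 pairs i < j, with X_I the indicator of one inversion.
There are 2628 indicators.
For each fixed pair i < j, the values π(i) and π(j) are two distinct elements of {1, …, 73} in uniformly random order; by symmetry P[π(i) > π(j)] = 1/2.
By linearity: E[X] = 2628 · (1/2) = C(73, 2) · (1/2) = 2628/2 = 1314 ≈ 1314.00000.

E[X] = 1314 = 1314.00000.


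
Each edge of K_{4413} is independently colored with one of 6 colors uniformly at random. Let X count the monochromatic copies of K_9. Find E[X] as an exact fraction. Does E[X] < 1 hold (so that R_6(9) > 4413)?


E[X] = C(4413, 9) · 6^{1 − 36} = 1734990840325017881257917265 · 6^{−35} = 1734990840325017881257917265/1719070799748422591028658176.
As a reduced fraction: E[X] = 1734990840325017881257917265/1719070799748422591028658176 ≈ 1.0092608.
Is E[X] < 1? NO.
Since E[X] ≥ 1, the first-moment bound is inconclusive at n = 4413; it does NOT by itself certify R_6(9) > 4413.

E[X] = 1734990840325017881257917265/1719070799748422591028658176 ≈ 1.0092608; E[X] ≥ 1; first-moment method inconclusive here.


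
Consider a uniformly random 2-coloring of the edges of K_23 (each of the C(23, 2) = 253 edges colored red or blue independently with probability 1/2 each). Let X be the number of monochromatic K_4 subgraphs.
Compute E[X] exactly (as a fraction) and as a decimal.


Let X = Σ_S X_S over the C(23, 4) = 8855 subsets S of size 4, where X_S = 1 if the K_4 on S is monochromatic.
For a fixed S, the K_4 on S has C(4, 2) = 6 edges. P[all 6 edges red] = (1/2)^6, and likewise for blue, so P[monochromatic] = 2·(1/2)^6 = 2^{1 − 6} = 1/32.
By linearity: E[X] = C(23, 4) · 2^{1 − 6} = 8855 · 1/32 = 8855/32.
Numerically: E[X] ≈ 276.719.

E[X] = C(23,4)·2^(1−C(4,2)) = 8855/32 ≈ 276.719.


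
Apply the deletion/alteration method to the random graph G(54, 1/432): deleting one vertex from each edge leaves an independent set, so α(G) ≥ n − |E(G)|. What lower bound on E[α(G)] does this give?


E[|E(G)|] = C(54, 2)·p = 1431 · (1/432) = 53/16.
E[α(G)] ≥ n − E[|E(G)|] = 54 − 53/16 = 811/16.
Numerically: ≈ 50.6875.
(This is only a lower bound; the true E[α(G)] may be larger.)

E[α(G)] ≥ 811/16 ≈ 50.6875.


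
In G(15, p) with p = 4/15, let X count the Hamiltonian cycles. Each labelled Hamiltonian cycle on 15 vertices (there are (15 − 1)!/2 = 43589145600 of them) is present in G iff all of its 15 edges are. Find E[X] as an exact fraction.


K_15 has (15 − 1)!/2 = 43589145600 labelled Hamiltonian cycles.
For each such Hamiltonian cycle H, let X_H = 1 if all 15 edges of H are present in G. Then P[X_H = 1] = p^{15} = (4/15)^{15} = 1073741824/437893890380859375.
By linearity: E[X] = Σ_H E[X_H] = 43589145600 · p^{15} = 43589145600 · 1073741824/437893890380859375 = 7704277975826432/72081298828125.
Numerically: E[X] ≈ 106.883.

E[X] = 43589145600 · (4/15)^{15} = 7704277975826432/72081298828125 ≈ 106.883.


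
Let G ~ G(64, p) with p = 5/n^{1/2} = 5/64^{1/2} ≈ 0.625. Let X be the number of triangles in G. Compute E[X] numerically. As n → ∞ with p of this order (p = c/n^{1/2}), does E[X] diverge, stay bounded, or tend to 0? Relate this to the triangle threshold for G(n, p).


Number of potential triangles: C(64, 3) = 41664.
Each occurs with probability p³ ≈ (0.625)³ ≈ 2.44140625e-01.
By linearity: E[X] = C(64, 3)·p³ ≈ 41664 · 2.44140625e-01 ≈ 10171.875000.
Since α = 1/2 < 1, p = c/n^{1/2} ≫ 1/n is above the triangle threshold p ~ 1/n. Asymptotically E[X] ~ (c³/6)·n^{3(1−α)} = (5³/6)·n^{1.5} → ∞; triangles are abundant w.h.p.

E[X] ≈ 10171.875000; in regime p = Θ(1/n^{1/2}) E[X] diverges (above the triangle threshold p ~ 1/n).


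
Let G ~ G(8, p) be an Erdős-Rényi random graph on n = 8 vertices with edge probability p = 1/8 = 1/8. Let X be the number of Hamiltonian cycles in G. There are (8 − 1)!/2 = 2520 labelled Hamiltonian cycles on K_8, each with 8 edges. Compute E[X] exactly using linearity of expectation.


K_8 has (8 − 1)!/2 = 2520 labelled Hamiltonian cycles.
For each such Hamiltonian cycle H, let X_H = 1 if all 8 edges of H are present in G. Then P[X_H = 1] = p^{8} = (1/8)^{8} = 1/16777216.
By linearity: E[X] = Σ_H E[X_H] = 2520 · p^{8} = 2520 · 1/16777216 = 315/2097152.
Numerically: E[X] ≈ 0.0001502.

E[X] = 2520 · (1/8)^{8} = 315/2097152 ≈ 0.0001502.


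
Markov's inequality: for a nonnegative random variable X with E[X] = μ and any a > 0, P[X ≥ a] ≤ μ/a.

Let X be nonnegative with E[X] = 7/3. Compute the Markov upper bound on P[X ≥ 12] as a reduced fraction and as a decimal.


μ = E[X] = 7/3, a = 12.
Markov: P[X ≥ 12] ≤ μ/a = (7/3)/12 = 7/36.
Numerically: ≈ 0.194444.
(Since a = 12 > μ = 2.333333, the bound 7/36 is < 1 and informative.)

P[X ≥ 12] ≤ 7/36 ≈ 0.194444.


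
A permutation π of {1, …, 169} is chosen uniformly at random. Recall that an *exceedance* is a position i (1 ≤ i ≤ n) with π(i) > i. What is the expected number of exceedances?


Write X = Σ_{i=1}^{169} X_i, where X_i = 1_{π(i) > i}.
For each fixed i, π(i) is uniform over {1, …, 169} (marginal of a uniform permutation), so P[π(i) > i] = (n − i)/n. Summing: Σ_{i=1}^{169} (n − i)/n = (0 + 1 + … + 168)/169 = 169(169 − 1)/(2·169) = (169 − 1)/2.
Hence E[X] = Σ_{i=1}^{169} (169 − i)/169 = 84 ≈ 84.0000.

E[X] = 84 = 84.0000.


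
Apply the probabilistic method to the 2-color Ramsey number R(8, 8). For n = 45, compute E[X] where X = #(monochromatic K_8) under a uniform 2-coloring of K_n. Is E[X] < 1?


E[X] = C(45, 8) · 2^{1 − 28} = 215553195 · 2^{−27} = 215553195/134217728.
As a reduced fraction: E[X] = 215553195/134217728 ≈ 1.605996.
Is E[X] < 1? NO.
Since E[X] ≥ 1, the first-moment bound is inconclusive at n = 45; it does NOT by itself certify R(8, 8) > 45.

E[X] = 215553195/134217728 ≈ 1.605996; E[X] ≥ 1; first-moment method inconclusive here.


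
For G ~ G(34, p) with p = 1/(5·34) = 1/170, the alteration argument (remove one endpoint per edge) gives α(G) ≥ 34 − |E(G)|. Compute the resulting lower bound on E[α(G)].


E[|E(G)|] = C(34, 2)·p = 561 · (1/170) = 33/10.
E[α(G)] ≥ n − E[|E(G)|] = 34 − 33/10 = 307/10.
Numerically: ≈ 30.7000.
(This is only a lower bound; the true E[α(G)] may be larger.)

E[α(G)] ≥ 307/10 ≈ 30.7000.


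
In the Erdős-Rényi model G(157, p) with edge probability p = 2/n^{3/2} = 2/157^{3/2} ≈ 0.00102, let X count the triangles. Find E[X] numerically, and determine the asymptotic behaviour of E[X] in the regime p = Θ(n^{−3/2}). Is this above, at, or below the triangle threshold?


Number of potential triangles: C(157, 3) = 632710.
Each occurs with probability p³ ≈ (0.00102)³ ≈ 1.05085e-09.
By linearity: E[X] = C(157, 3)·p³ ≈ 632710 · 1.05085e-09 ≈ 0.001.
Since α = 3/2 > 1, p = c/n^{3/2} = o(1/n) is below the triangle threshold p ~ 1/n. Asymptotically E[X] ~ (c³/6)·n^{3(1−α)} = (2³/6)·n^{-1.5} → 0, so by Markov's inequality G has no triangles w.h.p.

E[X] ≈ 0.001; in regime p = Θ(1/n^{3/2}) E[X] tends to 0 (below the triangle threshold p ~ 1/n).


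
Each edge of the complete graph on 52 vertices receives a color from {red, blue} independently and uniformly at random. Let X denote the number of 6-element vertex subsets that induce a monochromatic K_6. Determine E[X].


Let X = Σ_S X_S over the C(52, 6) = 20358520 subsets S of size 6, where X_S = 1 if the K_6 on S is monochromatic.
For a fixed S, the K_6 on S has C(6, 2) = 15 edges. P[all 15 edges red] = (1/2)^15, and likewise for blue, so P[monochromatic] = 2·(1/2)^15 = 2^{1 − 15} = 1/16384.
Summing: E[X] = C(52, 6) · 2^{1 − 15} = 20358520 · 1/16384 = 2544815/2048.
Numerically: E[X] ≈ 1242.585449.

E[X] = C(52,6)·2^(1−C(6,2)) = 2544815/2048 ≈ 1242.585449.


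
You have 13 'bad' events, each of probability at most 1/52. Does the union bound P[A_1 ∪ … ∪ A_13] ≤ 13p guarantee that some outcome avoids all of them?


Union bound: P[∪_{i=1}^{13} A_i] ≤ Σ_i P[A_i] ≤ 13·p = 13·(1/52) = 1/4.
Numerically: 1/4 ≈ 0.2500.
Is 1/4 < 1? YES.
Since P[∪ A_i] ≤ 1/4 < 1, the complement has P[∩ A_i^c] ≥ 1 − 1/4 = 3/4 > 0, so some outcome avoids every A_i.

13·p = 1/4 ≈ 0.2500; existence CERTIFIED by the union bound.


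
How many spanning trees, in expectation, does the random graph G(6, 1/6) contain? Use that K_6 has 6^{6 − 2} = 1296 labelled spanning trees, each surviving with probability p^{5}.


K_6 has 6^{6 − 2} = 1296 labelled spanning trees.
For each such spanning tree H, let X_H = 1 if all 5 edges of H are present in G. Then P[X_H = 1] = p^{5} = (1/6)^{5} = 1/7776.
By linearity: E[X] = Σ_H E[X_H] = 1296 · p^{5} = 1296 · 1/7776 = 1/6.
Numerically: E[X] ≈ 0.166667.

E[X] = 1296 · (1/6)^{5} = 1/6 ≈ 0.166667.


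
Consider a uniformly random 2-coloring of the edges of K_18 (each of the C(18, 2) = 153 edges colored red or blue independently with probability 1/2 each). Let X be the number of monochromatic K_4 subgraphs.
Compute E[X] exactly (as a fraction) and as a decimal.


Let X = Σ_S X_S over the C(18, 4) = 3060 subsets S of size 4, where X_S = 1 if the K_4 on S is monochromatic.
For a fixed S, the K_4 on S has C(4, 2) = 6 edges. P[all 6 edges red] = (1/2)^6, and likewise for blue, so P[monochromatic] = 2·(1/2)^6 = 2^{1 − 6} = 1/32.
Summing: E[X] = C(18, 4) · 2^{1 − 6} = 3060 · 1/32 = 765/8.
Numerically: E[X] ≈ 95.6250.

E[X] = C(18,4)·2^(1−C(4,2)) = 765/8 ≈ 95.6250.


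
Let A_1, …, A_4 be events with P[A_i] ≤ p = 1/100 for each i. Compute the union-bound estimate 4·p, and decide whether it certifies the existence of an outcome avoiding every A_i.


Union bound: P[∪_{i=1}^{4} A_i] ≤ Σ_i P[A_i] ≤ 4·p = 4·(1/100) = 1/25.
Numerically: 1/25 ≈ 0.040.
Is 1/25 < 1? YES.
Since P[∪ A_i] ≤ 1/25 < 1, the complement has P[∩ A_i^c] ≥ 1 − 1/25 = 24/25 > 0, so some outcome avoids every A_i.

4·p = 1/25 ≈ 0.040; existence CERTIFIED by the union bound.


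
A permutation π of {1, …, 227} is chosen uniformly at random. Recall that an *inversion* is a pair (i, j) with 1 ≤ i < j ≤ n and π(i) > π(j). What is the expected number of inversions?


Write X = Σ X_I over the C(227, 2) = 25651 pairs i < j, with X_I the indicator of one inversion.
There are 25651 indicators.
For each fixed pair i < j, the values π(i) and π(j) are two distinct elements of {1, …, 227} in uniformly random order; by symmetry P[π(i) > π(j)] = 1/2.
By linearity: E[X] = 25651 · (1/2) = C(227, 2) · (1/2) = 25651/2 = 25651/2 ≈ 12825.500.

E[X] = 25651/2 = 12825.500.


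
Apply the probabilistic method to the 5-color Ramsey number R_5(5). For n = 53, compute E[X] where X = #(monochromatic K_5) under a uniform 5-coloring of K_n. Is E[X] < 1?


E[X] = C(53, 5) · 5^{1 − 10} = 2869685 · 5^{−9} = 2869685/1953125.
As a reduced fraction: E[X] = 573937/390625 ≈ 1.469.
Is E[X] < 1? NO.
Since E[X] ≥ 1, the first-moment bound is inconclusive at n = 53; it does NOT by itself certify R_5(5) > 53.

E[X] = 573937/390625 ≈ 1.469; E[X] ≥ 1; first-moment method inconclusive here.


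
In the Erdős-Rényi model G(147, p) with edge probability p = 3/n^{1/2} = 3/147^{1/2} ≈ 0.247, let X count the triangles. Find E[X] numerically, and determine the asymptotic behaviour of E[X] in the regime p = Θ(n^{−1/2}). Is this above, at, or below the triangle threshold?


Number of potential triangles: C(147, 3) = 518665.
Each occurs with probability p³ ≈ (0.247)³ ≈ 1.51491e-02.
By linearity: E[X] = C(147, 3)·p³ ≈ 518665 · 1.51491e-02 ≈ 7857.325.
Since α = 1/2 < 1, p = c/n^{1/2} ≫ 1/n is above the triangle threshold p ~ 1/n. Asymptotically E[X] ~ (c³/6)·n^{3(1−α)} = (3³/6)·n^{1.5} → ∞; triangles are abundant w.h.p.

E[X] ≈ 7857.325; in regime p = Θ(1/n^{1/2}) E[X] diverges (above the triangle threshold p ~ 1/n).


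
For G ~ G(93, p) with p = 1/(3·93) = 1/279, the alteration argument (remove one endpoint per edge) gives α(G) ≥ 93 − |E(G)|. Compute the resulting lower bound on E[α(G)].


E[|E(G)|] = C(93, 2)·p = 4278 · (1/279) = 46/3.
E[α(G)] ≥ n − E[|E(G)|] = 93 − 46/3 = 233/3.
Numerically: ≈ 77.667.
(This is only a lower bound; the true E[α(G)] may be larger.)

E[α(G)] ≥ 233/3 ≈ 77.667.


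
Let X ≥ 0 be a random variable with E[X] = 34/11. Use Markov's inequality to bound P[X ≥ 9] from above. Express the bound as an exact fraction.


μ = E[X] = 34/11, a = 9.
Markov: P[X ≥ 9] ≤ μ/a = (34/11)/9 = 34/99.
Numerically: ≈ 0.3434.
(Since a = 9 > μ = 3.0909, the bound 34/99 is < 1 and informative.)

P[X ≥ 9] ≤ 34/99 ≈ 0.3434.


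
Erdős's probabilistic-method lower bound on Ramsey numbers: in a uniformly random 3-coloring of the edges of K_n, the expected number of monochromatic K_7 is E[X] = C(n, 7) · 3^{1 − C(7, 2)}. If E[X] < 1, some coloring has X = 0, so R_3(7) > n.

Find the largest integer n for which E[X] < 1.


We need C(n, 7) · 3^{1 − 21} < 1, i.e. C(n, 7) < 3^{21 − 1} = 3486784401.
Check values of n near the boundary:
  n = 78: C(78, 7) = 2641902120; 2641902120 < 3486784401? YES
  n = 79: C(79, 7) = 2898753715; 2898753715 < 3486784401? YES
  n = 80: C(80, 7) = 3176716400; 3176716400 < 3486784401? YES
  n = 81: C(81, 7) = 3477216600; 3477216600 < 3486784401? YES
  n = 82: C(82, 7) = 3801756816; 3801756816 < 3486784401? NO
  n = 83: C(83, 7) = 4151918628; 4151918628 < 3486784401? NO
  n = 84: C(84, 7) = 4529365776; 4529365776 < 3486784401? NO
The largest n with C(n, 7) < 3486784401 is n = 81 (where E[X] = 42928600/43046721 ≈ 0.99726). Hence R_3(7) > 81, i.e. R_3(7) ≥ 82.

Largest n = 81; hence R_3(7) > 81.


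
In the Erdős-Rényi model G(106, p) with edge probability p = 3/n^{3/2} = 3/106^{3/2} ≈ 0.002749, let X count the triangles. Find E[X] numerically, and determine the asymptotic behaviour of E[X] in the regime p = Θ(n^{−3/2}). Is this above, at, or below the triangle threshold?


Number of potential triangles: C(106, 3) = 192920.
Each occurs with probability p³ ≈ (0.002749)³ ≈ 2.077243e-08.
By linearity: E[X] = C(106, 3)·p³ ≈ 192920 · 2.077243e-08 ≈ 0.0040.
Since α = 3/2 > 1, p = c/n^{3/2} = o(1/n) is below the triangle threshold p ~ 1/n. Asymptotically E[X] ~ (c³/6)·n^{3(1−α)} = (3³/6)·n^{-1.5} → 0, so by Markov's inequality G has no triangles w.h.p.

E[X] ≈ 0.0040; in regime p = Θ(1/n^{3/2}) E[X] tends to 0 (below the triangle threshold p ~ 1/n).


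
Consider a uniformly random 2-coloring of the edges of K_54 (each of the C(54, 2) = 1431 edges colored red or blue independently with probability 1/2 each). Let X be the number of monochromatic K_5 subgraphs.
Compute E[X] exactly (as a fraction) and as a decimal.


Let X = Σ_S X_S over the C(54, 5) = 3162510 subsets S of size 5, where X_S = 1 if the K_5 on S is monochromatic.
For a fixed S, the K_5 on S has C(5, 2) = 10 edges. P[all 10 edges red] = (1/2)^10, and likewise for blue, so P[monochromatic] = 2·(1/2)^10 = 2^{1 − 10} = 1/512.
By linearity of expectation: E[X] = C(54, 5) · 2^{1 − 10} = 3162510 · 1/512 = 1581255/256.
Numerically: E[X] ≈ 6176.777.

E[X] = C(54,5)·2^(1−C(5,2)) = 1581255/256 ≈ 6176.777.


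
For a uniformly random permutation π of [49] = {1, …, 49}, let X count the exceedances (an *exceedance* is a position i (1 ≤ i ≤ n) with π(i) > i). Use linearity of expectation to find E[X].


Write X = Σ_{i=1}^{49} X_i, where X_i = 1_{π(i) > i}.
For each fixed i, π(i) is uniform over {1, …, 49} (marginal of a uniform permutation), so P[π(i) > i] = (n − i)/n. Summing: Σ_{i=1}^{49} (n − i)/n = (0 + 1 + … + 48)/49 = 49(49 − 1)/(2·49) = (49 − 1)/2.
Hence E[X] = Σ_{i=1}^{49} (49 − i)/49 = 24 ≈ 24.000000.

E[X] = 24 = 24.000000.


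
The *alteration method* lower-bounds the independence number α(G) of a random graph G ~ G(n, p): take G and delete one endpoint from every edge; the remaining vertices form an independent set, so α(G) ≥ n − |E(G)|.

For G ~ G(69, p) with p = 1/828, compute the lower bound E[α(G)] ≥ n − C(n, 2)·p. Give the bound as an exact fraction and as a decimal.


E[|E(G)|] = C(69, 2)·p = 2346 · (1/828) = 17/6.
E[α(G)] ≥ n − E[|E(G)|] = 69 − 17/6 = 397/6.
Numerically: ≈ 66.16667.
(This is only a lower bound; the true E[α(G)] may be larger.)

E[α(G)] ≥ 397/6 ≈ 66.16667.


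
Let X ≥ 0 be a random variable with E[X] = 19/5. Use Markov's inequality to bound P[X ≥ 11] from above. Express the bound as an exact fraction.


μ = E[X] = 19/5, a = 11.
Markov: P[X ≥ 11] ≤ μ/a = (19/5)/11 = 19/55.
Numerically: ≈ 0.34545.
(Since a = 11 > μ = 3.80000, the bound 19/55 is < 1 and informative.)

P[X ≥ 11] ≤ 19/55 ≈ 0.34545.


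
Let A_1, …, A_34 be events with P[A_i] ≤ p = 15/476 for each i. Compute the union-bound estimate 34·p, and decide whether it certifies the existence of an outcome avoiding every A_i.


Union bound: P[∪_{i=1}^{34} A_i] ≤ Σ_i P[A_i] ≤ 34·p = 34·(15/476) = 15/14.
Numerically: 15/14 ≈ 1.071.
Is 15/14 < 1? NO.
Since the bound 15/14 is ≥ 1, the union bound is uninformative here; it does NOT by itself certify existence.

34·p = 15/14 ≈ 1.071; existence NOT certified by the union bound.


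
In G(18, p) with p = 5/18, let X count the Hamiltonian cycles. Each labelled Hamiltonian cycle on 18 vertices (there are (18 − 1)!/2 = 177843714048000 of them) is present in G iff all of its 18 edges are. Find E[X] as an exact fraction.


K_18 has (18 − 1)!/2 = 177843714048000 labelled Hamiltonian cycles.
For each such Hamiltonian cycle H, let X_H = 1 if all 18 edges of H are present in G. Then P[X_H = 1] = p^{18} = (5/18)^{18} = 3814697265625/39346408075296537575424.
By linearity of expectation: E[X] = Σ_H E[X_H] = 177843714048000 · p^{18} = 177843714048000 · 3814697265625/39346408075296537575424 = 56800365447998046875/3294258113514384.
Numerically: E[X] ≈ 17242.

E[X] = 177843714048000 · (5/18)^{18} = 56800365447998046875/3294258113514384 ≈ 17242.


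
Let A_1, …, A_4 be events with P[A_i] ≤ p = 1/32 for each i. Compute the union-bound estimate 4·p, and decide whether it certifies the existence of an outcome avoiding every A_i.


Union bound: P[∪_{i=1}^{4} A_i] ≤ Σ_i P[A_i] ≤ 4·p = 4·(1/32) = 1/8.
Numerically: 1/8 ≈ 0.1250000.
Is 1/8 < 1? YES.
Since P[∪ A_i] ≤ 1/8 < 1, the complement has P[∩ A_i^c] ≥ 1 − 1/8 = 7/8 > 0, so some outcome avoids every A_i.

4·p = 1/8 ≈ 0.1250000; existence CERTIFIED by the union bound.


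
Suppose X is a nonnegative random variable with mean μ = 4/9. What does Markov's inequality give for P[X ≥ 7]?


μ = E[X] = 4/9, a = 7.
Markov: P[X ≥ 7] ≤ μ/a = (4/9)/7 = 4/63.
Numerically: ≈ 0.0635.
(Since a = 7 > μ = 0.4444, the bound 4/63 is < 1 and informative.)

P[X ≥ 7] ≤ 4/63 ≈ 0.0635.


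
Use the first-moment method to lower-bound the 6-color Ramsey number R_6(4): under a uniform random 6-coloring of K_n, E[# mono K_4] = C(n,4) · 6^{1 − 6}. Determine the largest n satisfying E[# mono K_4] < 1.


We need C(n, 4) · 6^{1 − 6} < 1, i.e. C(n, 4) < 6^{6 − 1} = 7776.
Check values of n near the boundary:
  n = 19: C(19, 4) = 3876; 3876 < 7776? YES
  n = 20: C(20, 4) = 4845; 4845 < 7776? YES
  n = 21: C(21, 4) = 5985; 5985 < 7776? YES
  n = 22: C(22, 4) = 7315; 7315 < 7776? YES
  n = 23: C(23, 4) = 8855; 8855 < 7776? NO
  n = 24: C(24, 4) = 10626; 10626 < 7776? NO
  n = 25: C(25, 4) = 12650; 12650 < 7776? NO
The largest n with C(n, 4) < 7776 is n = 22 (where E[X] = 7315/7776 ≈ 0.9407150). Hence R_6(4) > 22, i.e. R_6(4) ≥ 23.

Largest n = 22; hence R_6(4) > 22.


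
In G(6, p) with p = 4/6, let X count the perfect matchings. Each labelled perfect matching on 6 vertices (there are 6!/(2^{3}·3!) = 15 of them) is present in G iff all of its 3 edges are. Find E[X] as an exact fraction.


K_6 has 6!/(2^{3}·3!) = 15 labelled perfect matchings.
For each such perfect matching H, let X_H = 1 if all 3 edges of H are present in G. Then P[X_H = 1] = p^{3} = (2/3)^{3} = 8/27.
Summing the indicators: E[X] = Σ_H E[X_H] = 15 · p^{3} = 15 · 8/27 = 40/9.
Numerically: E[X] ≈ 4.44.

E[X] = 15 · (2/3)^{3} = 40/9 ≈ 4.44.


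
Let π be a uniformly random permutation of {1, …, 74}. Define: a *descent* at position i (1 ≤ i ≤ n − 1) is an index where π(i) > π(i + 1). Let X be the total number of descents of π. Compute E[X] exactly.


Write X = Σ X_I over i = 1, …, 73, with X_I the indicator of one descent.
There are 73 indicators.
For each fixed i, the pair (π(i), π(i+1)) is a uniformly random ordered pair of distinct values from {1, …, 74}; by symmetry P[π(i) > π(i+1)] = 1/2.
By linearity: E[X] = 73 · (1/2) = (74 − 1) · (1/2) = 73/2 ≈ 36.50000.

E[X] = 73/2 = 36.50000.


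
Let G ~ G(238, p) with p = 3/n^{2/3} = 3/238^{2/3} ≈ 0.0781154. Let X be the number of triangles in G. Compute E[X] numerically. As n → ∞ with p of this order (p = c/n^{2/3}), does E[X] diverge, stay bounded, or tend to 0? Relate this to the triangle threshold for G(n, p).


Number of potential triangles: C(238, 3) = 2218636.
Each occurs with probability p³ ≈ (0.0781154)³ ≈ 4.76661253e-04.
By linearity: E[X] = C(238, 3)·p³ ≈ 2218636 · 4.76661253e-04 ≈ 1057.537815.
Since α = 2/3 < 1, p = c/n^{2/3} ≫ 1/n is above the triangle threshold p ~ 1/n. Asymptotically E[X] ~ (c³/6)·n^{3(1−α)} = (3³/6)·n^{1} → ∞; triangles are abundant w.h.p.

E[X] ≈ 1057.537815; in regime p = Θ(1/n^{2/3}) E[X] diverges (above the triangle threshold p ~ 1/n).


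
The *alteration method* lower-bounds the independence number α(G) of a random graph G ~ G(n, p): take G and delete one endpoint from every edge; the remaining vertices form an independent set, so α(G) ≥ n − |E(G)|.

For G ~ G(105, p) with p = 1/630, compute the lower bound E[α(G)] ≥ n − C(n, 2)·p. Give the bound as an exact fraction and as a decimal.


E[|E(G)|] = C(105, 2)·p = 5460 · (1/630) = 26/3.
E[α(G)] ≥ n − E[|E(G)|] = 105 − 26/3 = 289/3.
Numerically: ≈ 96.3333.
(This is only a lower bound; the true E[α(G)] may be larger.)

E[α(G)] ≥ 289/3 ≈ 96.3333.


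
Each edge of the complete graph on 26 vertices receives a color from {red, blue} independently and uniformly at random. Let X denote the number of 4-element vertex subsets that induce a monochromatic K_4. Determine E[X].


Let X = Σ_S X_S over the C(26, 4) = 14950 subsets S of size 4, where X_S = 1 if the K_4 on S is monochromatic.
For a fixed S, the K_4 on S has C(4, 2) = 6 edges. P[all 6 edges red] = (1/2)^6, and likewise for blue, so P[monochromatic] = 2·(1/2)^6 = 2^{1 − 6} = 1/32.
By linearity: E[X] = C(26, 4) · 2^{1 − 6} = 14950 · 1/32 = 7475/16.
Numerically: E[X] ≈ 467.1875.

E[X] = C(26,4)·2^(1−C(4,2)) = 7475/16 ≈ 467.1875.


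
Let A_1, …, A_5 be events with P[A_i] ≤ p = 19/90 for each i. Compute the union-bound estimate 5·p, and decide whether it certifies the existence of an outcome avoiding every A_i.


Union bound: P[∪_{i=1}^{5} A_i] ≤ Σ_i P[A_i] ≤ 5·p = 5·(19/90) = 19/18.
Numerically: 19/18 ≈ 1.05556.
Is 19/18 < 1? NO.
Since the bound 19/18 is ≥ 1, the union bound is uninformative here; it does NOT by itself certify existence.

5·p = 19/18 ≈ 1.05556; existence NOT certified by the union bound.


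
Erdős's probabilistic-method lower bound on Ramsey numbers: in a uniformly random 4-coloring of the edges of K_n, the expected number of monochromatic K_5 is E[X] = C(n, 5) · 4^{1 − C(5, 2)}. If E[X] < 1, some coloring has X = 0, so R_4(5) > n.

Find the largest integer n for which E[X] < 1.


We need C(n, 5) · 4^{1 − 10} < 1, i.e. C(n, 5) < 4^{10 − 1} = 262144.
Check values of n near the boundary:
  n = 32: C(32, 5) = 201376; 201376 < 262144? YES
  n = 33: C(33, 5) = 237336; 237336 < 262144? YES
  n = 34: C(34, 5) = 278256; 278256 < 262144? NO
The largest n with C(n, 5) < 262144 is n = 33 (where E[X] = 29667/32768 ≈ 0.90536). Hence R_4(5) > 33, i.e. R_4(5) ≥ 34.

Largest n = 33; hence R_4(5) > 33.


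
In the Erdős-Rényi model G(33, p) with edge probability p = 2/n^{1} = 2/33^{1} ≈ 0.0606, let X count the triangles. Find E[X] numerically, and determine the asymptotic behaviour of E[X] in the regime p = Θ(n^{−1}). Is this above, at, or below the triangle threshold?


Number of potential triangles: C(33, 3) = 5456.
Each occurs with probability p³ ≈ (0.0606)³ ≈ 2.22612e-04.
By linearity: E[X] = C(33, 3)·p³ ≈ 5456 · 2.22612e-04 ≈ 1.215.
Here α = 1, so p = 2/n is exactly at the triangle threshold p ~ 1/n. Asymptotically E[X] → c³/6 = 2³/6 = 4/3 ≈ 1.333, a bounded constant. In this regime the triangle count is asymptotically Poisson(c³/6).

E[X] ≈ 1.215; in regime p = Θ(1/n^{1}) E[X] stays bounded (at the triangle threshold p ~ 1/n).


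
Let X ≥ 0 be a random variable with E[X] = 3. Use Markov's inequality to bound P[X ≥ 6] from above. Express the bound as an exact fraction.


μ = E[X] = 3, a = 6.
Markov: P[X ≥ 6] ≤ μ/a = (3)/6 = 1/2.
Numerically: ≈ 0.50000.
(Since a = 6 > μ = 3.00000, the bound 1/2 is < 1 and informative.)

P[X ≥ 6] ≤ 1/2 ≈ 0.50000.


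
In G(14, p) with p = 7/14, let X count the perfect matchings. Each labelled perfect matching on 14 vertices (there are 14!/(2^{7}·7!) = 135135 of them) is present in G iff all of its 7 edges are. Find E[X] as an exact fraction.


K_14 has 14!/(2^{7}·7!) = 135135 labelled perfect matchings.
For each such perfect matching H, let X_H = 1 if all 7 edges of H are present in G. Then P[X_H = 1] = p^{7} = (1/2)^{7} = 1/128.
By linearity: E[X] = Σ_H E[X_H] = 135135 · p^{7} = 135135 · 1/128 = 135135/128.
Numerically: E[X] ≈ 1055.74.

E[X] = 135135 · (1/2)^{7} = 135135/128 ≈ 1055.74.


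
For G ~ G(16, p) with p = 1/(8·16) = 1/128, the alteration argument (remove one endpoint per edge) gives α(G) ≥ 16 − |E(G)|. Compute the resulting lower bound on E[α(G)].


E[|E(G)|] = C(16, 2)·p = 120 · (1/128) = 15/16.
E[α(G)] ≥ n − E[|E(G)|] = 16 − 15/16 = 241/16.
Numerically: ≈ 15.062500.
(This is only a lower bound; the true E[α(G)] may be larger.)

E[α(G)] ≥ 241/16 ≈ 15.062500.


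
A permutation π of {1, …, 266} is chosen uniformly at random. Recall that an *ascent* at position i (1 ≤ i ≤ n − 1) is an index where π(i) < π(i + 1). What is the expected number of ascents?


Write X = Σ X_I over i = 1, …, 265, with X_I the indicator of one ascent.
There are 265 indicators.
For each fixed i, the pair (π(i), π(i+1)) is a uniformly random ordered pair of distinct values from {1, …, 266}; by symmetry P[π(i) < π(i+1)] = 1/2.
By linearity: E[X] = 265 · (1/2) = (266 − 1) · (1/2) = 265/2 ≈ 132.500000.

E[X] = 265/2 = 132.500000.


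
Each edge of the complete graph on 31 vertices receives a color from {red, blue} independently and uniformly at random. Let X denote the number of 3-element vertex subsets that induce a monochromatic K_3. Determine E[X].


Let X = Σ_S X_S over the C(31, 3) = 4495 subsets S of size 3, where X_S = 1 if the K_3 on S is monochromatic.
For a fixed S, the K_3 on S has C(3, 2) = 3 edges. P[all 3 edges red] = (1/2)^3, and likewise for blue, so P[monochromatic] = 2·(1/2)^3 = 2^{1 − 3} = 1/4.
By linearity of expectation: E[X] = C(31, 3) · 2^{1 − 3} = 4495 · 1/4 = 4495/4.
Numerically: E[X] ≈ 1123.750.

E[X] = C(31,3)·2^(1−C(3,2)) = 4495/4 ≈ 1123.750.


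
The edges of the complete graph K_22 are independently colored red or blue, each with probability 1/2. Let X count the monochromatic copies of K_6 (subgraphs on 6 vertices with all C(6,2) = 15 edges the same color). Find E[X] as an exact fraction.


Let X = Σ_S X_S over the C(22, 6) = 74613 subsets S of size 6, where X_S = 1 if the K_6 on S is monochromatic.
For a fixed S, the K_6 on S has C(6, 2) = 15 edges. P[all 15 edges red] = (1/2)^15, and likewise for blue, so P[monochromatic] = 2·(1/2)^15 = 2^{1 − 15} = 1/16384.
By linearity of expectation: E[X] = C(22, 6) · 2^{1 − 15} = 74613 · 1/16384 = 74613/16384.
Numerically: E[X] ≈ 4.55402.

E[X] = C(22,6)·2^(1−C(6,2)) = 74613/16384 ≈ 4.55402.


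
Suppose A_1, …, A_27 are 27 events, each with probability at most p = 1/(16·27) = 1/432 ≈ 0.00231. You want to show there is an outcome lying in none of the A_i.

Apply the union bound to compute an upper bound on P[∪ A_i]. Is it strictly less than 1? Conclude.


Union bound: P[∪_{i=1}^{27} A_i] ≤ Σ_i P[A_i] ≤ 27·p = 27·(1/432) = 1/16.
Numerically: 1/16 ≈ 0.06250.
Is 1/16 < 1? YES.
Since P[∪ A_i] ≤ 1/16 < 1, the complement has P[∩ A_i^c] ≥ 1 − 1/16 = 15/16 > 0, so some outcome avoids every A_i.

27·p = 1/16 ≈ 0.06250; existence CERTIFIED by the union bound.


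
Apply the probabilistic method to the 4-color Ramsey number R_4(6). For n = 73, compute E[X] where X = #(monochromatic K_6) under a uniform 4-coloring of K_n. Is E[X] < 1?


E[X] = C(73, 6) · 4^{1 − 15} = 170230452 · 4^{−14} = 170230452/268435456.
As a reduced fraction: E[X] = 42557613/67108864 ≈ 0.634158.
Is E[X] < 1? YES.
Since E[X] < 1, there exists a 4-coloring of K_{73} with no monochromatic K_6; hence R_4(6) > 73.

E[X] = 42557613/67108864 ≈ 0.634158; E[X] < 1, so R_4(6) > 73.
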